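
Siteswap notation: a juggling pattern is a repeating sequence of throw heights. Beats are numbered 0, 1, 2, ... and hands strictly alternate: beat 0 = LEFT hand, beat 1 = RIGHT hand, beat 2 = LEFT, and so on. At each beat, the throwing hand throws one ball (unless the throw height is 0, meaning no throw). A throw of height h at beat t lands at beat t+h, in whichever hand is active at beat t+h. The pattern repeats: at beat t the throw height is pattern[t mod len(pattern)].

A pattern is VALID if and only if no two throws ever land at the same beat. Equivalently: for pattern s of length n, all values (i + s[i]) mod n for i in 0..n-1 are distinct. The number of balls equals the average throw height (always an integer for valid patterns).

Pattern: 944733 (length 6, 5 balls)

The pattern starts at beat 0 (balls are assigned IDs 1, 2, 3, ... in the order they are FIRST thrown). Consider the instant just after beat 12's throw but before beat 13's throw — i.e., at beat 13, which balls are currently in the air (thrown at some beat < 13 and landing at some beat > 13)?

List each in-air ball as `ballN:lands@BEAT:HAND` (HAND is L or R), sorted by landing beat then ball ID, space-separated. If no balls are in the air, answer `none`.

Beat 0 (L): throw ball1 h=9 -> lands@9:R; in-air after throw: [b1@9:R]
Beat 1 (R): throw ball2 h=4 -> lands@5:R; in-air after throw: [b2@5:R b1@9:R]
Beat 2 (L): throw ball3 h=4 -> lands@6:L; in-air after throw: [b2@5:R b3@6:L b1@9:R]
Beat 3 (R): throw ball4 h=7 -> lands@10:L; in-air after throw: [b2@5:R b3@6:L b1@9:R b4@10:L]
Beat 4 (L): throw ball5 h=3 -> lands@7:R; in-air after throw: [b2@5:R b3@6:L b5@7:R b1@9:R b4@10:L]
Beat 5 (R): throw ball2 h=3 -> lands@8:L; in-air after throw: [b3@6:L b5@7:R b2@8:L b1@9:R b4@10:L]
Beat 6 (L): throw ball3 h=9 -> lands@15:R; in-air after throw: [b5@7:R b2@8:L b1@9:R b4@10:L b3@15:R]
Beat 7 (R): throw ball5 h=4 -> lands@11:R; in-air after throw: [b2@8:L b1@9:R b4@10:L b5@11:R b3@15:R]
Beat 8 (L): throw ball2 h=4 -> lands@12:L; in-air after throw: [b1@9:R b4@10:L b5@11:R b2@12:L b3@15:R]
Beat 9 (R): throw ball1 h=7 -> lands@16:L; in-air after throw: [b4@10:L b5@11:R b2@12:L b3@15:R b1@16:L]
Beat 10 (L): throw ball4 h=3 -> lands@13:R; in-air after throw: [b5@11:R b2@12:L b4@13:R b3@15:R b1@16:L]
Beat 11 (R): throw ball5 h=3 -> lands@14:L; in-air after throw: [b2@12:L b4@13:R b5@14:L b3@15:R b1@16:L]
Beat 12 (L): throw ball2 h=9 -> lands@21:R; in-air after throw: [b4@13:R b5@14:L b3@15:R b1@16:L b2@21:R]
Beat 13 (R): throw ball4 h=4 -> lands@17:R; in-air after throw: [b5@14:L b3@15:R b1@16:L b4@17:R b2@21:R]

Answer: ball5:lands@14:L ball3:lands@15:R ball1:lands@16:L ball2:lands@21:R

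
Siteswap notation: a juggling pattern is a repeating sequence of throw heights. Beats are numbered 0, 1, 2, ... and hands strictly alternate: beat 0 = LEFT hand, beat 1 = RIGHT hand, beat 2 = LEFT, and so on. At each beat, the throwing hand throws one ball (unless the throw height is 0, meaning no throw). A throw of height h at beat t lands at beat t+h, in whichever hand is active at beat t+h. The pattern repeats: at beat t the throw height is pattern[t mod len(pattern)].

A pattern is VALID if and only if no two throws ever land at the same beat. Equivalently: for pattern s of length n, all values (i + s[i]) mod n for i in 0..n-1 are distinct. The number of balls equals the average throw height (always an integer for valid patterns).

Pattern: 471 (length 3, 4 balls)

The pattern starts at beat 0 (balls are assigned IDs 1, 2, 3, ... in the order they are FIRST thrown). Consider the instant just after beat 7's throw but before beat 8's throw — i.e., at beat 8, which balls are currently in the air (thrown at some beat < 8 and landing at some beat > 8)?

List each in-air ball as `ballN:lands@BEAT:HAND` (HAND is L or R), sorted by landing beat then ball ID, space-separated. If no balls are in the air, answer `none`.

Beat 0 (L): throw ball1 h=4 -> lands@4:L; in-air after throw: [b1@4:L]
Beat 1 (R): throw ball2 h=7 -> lands@8:L; in-air after throw: [b1@4:L b2@8:L]
Beat 2 (L): throw ball3 h=1 -> lands@3:R; in-air after throw: [b3@3:R b1@4:L b2@8:L]
Beat 3 (R): throw ball3 h=4 -> lands@7:R; in-air after throw: [b1@4:L b3@7:R b2@8:L]
Beat 4 (L): throw ball1 h=7 -> lands@11:R; in-air after throw: [b3@7:R b2@8:L b1@11:R]
Beat 5 (R): throw ball4 h=1 -> lands@6:L; in-air after throw: [b4@6:L b3@7:R b2@8:L b1@11:R]
Beat 6 (L): throw ball4 h=4 -> lands@10:L; in-air after throw: [b3@7:R b2@8:L b4@10:L b1@11:R]
Beat 7 (R): throw ball3 h=7 -> lands@14:L; in-air after throw: [b2@8:L b4@10:L b1@11:R b3@14:L]
Beat 8 (L): throw ball2 h=1 -> lands@9:R; in-air after throw: [b2@9:R b4@10:L b1@11:R b3@14:L]

Answer: ball4:lands@10:L ball1:lands@11:R ball3:lands@14:L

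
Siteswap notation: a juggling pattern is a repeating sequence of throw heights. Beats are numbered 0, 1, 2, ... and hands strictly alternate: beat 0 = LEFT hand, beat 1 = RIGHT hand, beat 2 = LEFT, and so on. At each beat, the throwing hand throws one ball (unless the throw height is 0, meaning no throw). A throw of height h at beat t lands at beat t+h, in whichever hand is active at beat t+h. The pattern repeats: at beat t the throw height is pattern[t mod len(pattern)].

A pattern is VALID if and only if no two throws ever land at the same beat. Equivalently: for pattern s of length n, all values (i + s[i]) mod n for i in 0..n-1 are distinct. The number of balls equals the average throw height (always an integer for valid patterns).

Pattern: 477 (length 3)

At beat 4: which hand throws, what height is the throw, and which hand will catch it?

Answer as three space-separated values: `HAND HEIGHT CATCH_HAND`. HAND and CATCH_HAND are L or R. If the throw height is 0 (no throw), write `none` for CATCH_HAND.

Beat 4: 4 mod 2 = 0, so hand = L
Throw height = pattern[4 mod 3] = pattern[1] = 7
Lands at beat 4+7=11, 11 mod 2 = 1, so catch hand = R

Answer: L 7 R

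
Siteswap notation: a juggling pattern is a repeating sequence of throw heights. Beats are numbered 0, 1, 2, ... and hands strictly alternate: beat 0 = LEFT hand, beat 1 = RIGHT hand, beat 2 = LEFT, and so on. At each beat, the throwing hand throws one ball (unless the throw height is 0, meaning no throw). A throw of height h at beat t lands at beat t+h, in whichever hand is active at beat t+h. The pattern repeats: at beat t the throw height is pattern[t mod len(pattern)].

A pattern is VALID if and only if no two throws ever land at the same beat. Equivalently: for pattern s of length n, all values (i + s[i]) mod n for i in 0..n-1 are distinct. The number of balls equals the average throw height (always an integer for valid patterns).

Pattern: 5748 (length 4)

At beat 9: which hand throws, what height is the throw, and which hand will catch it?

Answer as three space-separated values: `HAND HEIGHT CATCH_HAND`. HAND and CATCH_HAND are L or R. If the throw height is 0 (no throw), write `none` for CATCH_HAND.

Beat 9: 9 mod 2 = 1, so hand = R
Throw height = pattern[9 mod 4] = pattern[1] = 7
Lands at beat 9+7=16, 16 mod 2 = 0, so catch hand = L

Answer: R 7 L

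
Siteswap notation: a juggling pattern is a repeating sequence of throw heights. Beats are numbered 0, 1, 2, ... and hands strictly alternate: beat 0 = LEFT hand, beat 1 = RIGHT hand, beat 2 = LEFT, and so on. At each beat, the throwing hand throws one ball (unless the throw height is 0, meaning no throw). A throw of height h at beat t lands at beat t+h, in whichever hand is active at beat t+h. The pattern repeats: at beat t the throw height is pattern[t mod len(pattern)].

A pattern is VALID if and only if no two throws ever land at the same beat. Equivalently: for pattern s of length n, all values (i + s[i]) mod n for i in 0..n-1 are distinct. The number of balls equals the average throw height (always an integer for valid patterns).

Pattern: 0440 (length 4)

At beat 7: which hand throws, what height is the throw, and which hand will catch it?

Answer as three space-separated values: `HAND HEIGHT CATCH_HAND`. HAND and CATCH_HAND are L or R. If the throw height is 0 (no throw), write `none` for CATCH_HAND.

Answer: R 0 none

Derivation:
Beat 7: 7 mod 2 = 1, so hand = R
Throw height = pattern[7 mod 4] = pattern[3] = 0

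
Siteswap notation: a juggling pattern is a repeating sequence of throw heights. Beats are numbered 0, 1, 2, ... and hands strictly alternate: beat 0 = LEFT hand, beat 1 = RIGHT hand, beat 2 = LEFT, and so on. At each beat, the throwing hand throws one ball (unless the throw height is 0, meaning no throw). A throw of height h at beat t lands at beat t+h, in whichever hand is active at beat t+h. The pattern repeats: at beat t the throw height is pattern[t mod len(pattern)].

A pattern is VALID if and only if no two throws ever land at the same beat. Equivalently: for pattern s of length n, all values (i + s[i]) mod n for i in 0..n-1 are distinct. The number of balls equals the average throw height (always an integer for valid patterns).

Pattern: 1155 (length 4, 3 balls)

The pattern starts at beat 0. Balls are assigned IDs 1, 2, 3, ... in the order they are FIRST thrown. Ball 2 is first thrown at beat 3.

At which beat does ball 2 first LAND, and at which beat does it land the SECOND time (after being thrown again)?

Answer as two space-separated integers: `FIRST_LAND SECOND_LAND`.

Answer: 8 9

Derivation:
Beat 0 (L): throw ball1 h=1 -> lands@1:R; in-air after throw: [b1@1:R]
Beat 1 (R): throw ball1 h=1 -> lands@2:L; in-air after throw: [b1@2:L]
Beat 2 (L): throw ball1 h=5 -> lands@7:R; in-air after throw: [b1@7:R]
Beat 3 (R): throw ball2 h=5 -> lands@8:L; in-air after throw: [b1@7:R b2@8:L]
Beat 4 (L): throw ball3 h=1 -> lands@5:R; in-air after throw: [b3@5:R b1@7:R b2@8:L]
Beat 5 (R): throw ball3 h=1 -> lands@6:L; in-air after throw: [b3@6:L b1@7:R b2@8:L]
Beat 6 (L): throw ball3 h=5 -> lands@11:R; in-air after throw: [b1@7:R b2@8:L b3@11:R]
Beat 7 (R): throw ball1 h=5 -> lands@12:L; in-air after throw: [b2@8:L b3@11:R b1@12:L]
Beat 8 (L): throw ball2 h=1 -> lands@9:R; in-air after throw: [b2@9:R b3@11:R b1@12:L]
Beat 9 (R): throw ball2 h=1 -> lands@10:L; in-air after throw: [b2@10:L b3@11:R b1@12:L]
Ball 2: thrown@3 h=5 -> first land @8; rethrown@8 h=1 -> second land @9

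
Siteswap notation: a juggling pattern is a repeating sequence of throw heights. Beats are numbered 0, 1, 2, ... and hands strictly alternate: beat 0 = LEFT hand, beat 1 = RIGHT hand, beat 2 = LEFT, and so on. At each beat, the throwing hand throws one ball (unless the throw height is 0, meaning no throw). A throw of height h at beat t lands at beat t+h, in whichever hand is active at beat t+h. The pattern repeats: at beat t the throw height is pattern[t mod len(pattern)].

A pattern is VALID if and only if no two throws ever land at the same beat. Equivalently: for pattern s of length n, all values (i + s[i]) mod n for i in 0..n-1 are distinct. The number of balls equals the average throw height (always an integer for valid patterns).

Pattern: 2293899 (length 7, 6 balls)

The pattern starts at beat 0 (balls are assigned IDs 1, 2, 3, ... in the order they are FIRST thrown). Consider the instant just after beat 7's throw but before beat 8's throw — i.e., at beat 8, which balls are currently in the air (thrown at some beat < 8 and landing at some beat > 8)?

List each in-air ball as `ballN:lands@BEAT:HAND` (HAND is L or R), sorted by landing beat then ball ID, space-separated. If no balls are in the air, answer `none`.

Answer: ball5:lands@9:R ball1:lands@11:R ball3:lands@12:L ball4:lands@14:L ball2:lands@15:R

Derivation:
Beat 0 (L): throw ball1 h=2 -> lands@2:L; in-air after throw: [b1@2:L]
Beat 1 (R): throw ball2 h=2 -> lands@3:R; in-air after throw: [b1@2:L b2@3:R]
Beat 2 (L): throw ball1 h=9 -> lands@11:R; in-air after throw: [b2@3:R b1@11:R]
Beat 3 (R): throw ball2 h=3 -> lands@6:L; in-air after throw: [b2@6:L b1@11:R]
Beat 4 (L): throw ball3 h=8 -> lands@12:L; in-air after throw: [b2@6:L b1@11:R b3@12:L]
Beat 5 (R): throw ball4 h=9 -> lands@14:L; in-air after throw: [b2@6:L b1@11:R b3@12:L b4@14:L]
Beat 6 (L): throw ball2 h=9 -> lands@15:R; in-air after throw: [b1@11:R b3@12:L b4@14:L b2@15:R]
Beat 7 (R): throw ball5 h=2 -> lands@9:R; in-air after throw: [b5@9:R b1@11:R b3@12:L b4@14:L b2@15:R]
Beat 8 (L): throw ball6 h=2 -> lands@10:L; in-air after throw: [b5@9:R b6@10:L b1@11:R b3@12:L b4@14:L b2@15:R]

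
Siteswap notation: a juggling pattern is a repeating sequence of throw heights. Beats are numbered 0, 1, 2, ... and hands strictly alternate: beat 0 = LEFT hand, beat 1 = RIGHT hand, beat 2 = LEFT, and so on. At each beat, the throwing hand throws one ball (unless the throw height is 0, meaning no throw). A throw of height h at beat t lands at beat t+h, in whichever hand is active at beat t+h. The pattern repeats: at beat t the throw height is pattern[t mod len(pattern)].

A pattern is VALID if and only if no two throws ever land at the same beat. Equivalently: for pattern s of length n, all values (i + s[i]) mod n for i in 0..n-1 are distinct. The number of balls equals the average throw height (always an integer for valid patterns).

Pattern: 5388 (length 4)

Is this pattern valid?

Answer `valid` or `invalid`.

i=0: (i + s[i]) mod n = (0 + 5) mod 4 = 1
i=1: (i + s[i]) mod n = (1 + 3) mod 4 = 0
i=2: (i + s[i]) mod n = (2 + 8) mod 4 = 2
i=3: (i + s[i]) mod n = (3 + 8) mod 4 = 3
Residues: [1, 0, 2, 3], distinct: True

Answer: valid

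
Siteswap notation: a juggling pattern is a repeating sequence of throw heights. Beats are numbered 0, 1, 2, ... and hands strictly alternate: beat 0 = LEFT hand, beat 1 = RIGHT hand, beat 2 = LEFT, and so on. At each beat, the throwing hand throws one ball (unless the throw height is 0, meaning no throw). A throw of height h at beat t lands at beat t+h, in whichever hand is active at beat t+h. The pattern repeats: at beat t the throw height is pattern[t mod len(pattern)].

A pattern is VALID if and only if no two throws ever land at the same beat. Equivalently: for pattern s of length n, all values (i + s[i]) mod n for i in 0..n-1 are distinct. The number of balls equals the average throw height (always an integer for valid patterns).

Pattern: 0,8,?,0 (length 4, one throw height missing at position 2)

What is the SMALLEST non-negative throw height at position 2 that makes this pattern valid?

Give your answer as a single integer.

i=0: (0 + 0) mod 4 = 0
i=1: (1 + 8) mod 4 = 1
i=2: s[i]=? (unknown)
i=3: (3 + 0) mod 4 = 3
Known residues: [0, 1, 3]; need a permutation of 0..3, so missing residue r = 2
Need (2 + s) mod 4 = 2; smallest s = (2 - 2) mod 4 = 0

Answer: 0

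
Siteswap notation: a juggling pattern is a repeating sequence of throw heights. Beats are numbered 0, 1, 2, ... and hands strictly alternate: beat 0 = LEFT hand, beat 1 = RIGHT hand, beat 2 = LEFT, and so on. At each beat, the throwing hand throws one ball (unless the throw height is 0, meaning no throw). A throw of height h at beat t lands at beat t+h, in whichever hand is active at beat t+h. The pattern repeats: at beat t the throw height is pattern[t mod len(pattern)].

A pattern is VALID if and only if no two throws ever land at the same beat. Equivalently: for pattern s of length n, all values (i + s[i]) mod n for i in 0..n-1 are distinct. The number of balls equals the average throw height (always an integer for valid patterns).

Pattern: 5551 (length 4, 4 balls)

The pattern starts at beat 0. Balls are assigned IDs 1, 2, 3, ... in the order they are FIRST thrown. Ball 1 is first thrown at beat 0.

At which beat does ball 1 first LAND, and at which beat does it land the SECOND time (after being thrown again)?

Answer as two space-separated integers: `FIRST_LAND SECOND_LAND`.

Answer: 5 10

Derivation:
Beat 0 (L): throw ball1 h=5 -> lands@5:R; in-air after throw: [b1@5:R]
Beat 1 (R): throw ball2 h=5 -> lands@6:L; in-air after throw: [b1@5:R b2@6:L]
Beat 2 (L): throw ball3 h=5 -> lands@7:R; in-air after throw: [b1@5:R b2@6:L b3@7:R]
Beat 3 (R): throw ball4 h=1 -> lands@4:L; in-air after throw: [b4@4:L b1@5:R b2@6:L b3@7:R]
Beat 4 (L): throw ball4 h=5 -> lands@9:R; in-air after throw: [b1@5:R b2@6:L b3@7:R b4@9:R]
Beat 5 (R): throw ball1 h=5 -> lands@10:L; in-air after throw: [b2@6:L b3@7:R b4@9:R b1@10:L]
Beat 6 (L): throw ball2 h=5 -> lands@11:R; in-air after throw: [b3@7:R b4@9:R b1@10:L b2@11:R]
Beat 7 (R): throw ball3 h=1 -> lands@8:L; in-air after throw: [b3@8:L b4@9:R b1@10:L b2@11:R]
Beat 8 (L): throw ball3 h=5 -> lands@13:R; in-air after throw: [b4@9:R b1@10:L b2@11:R b3@13:R]
Beat 9 (R): throw ball4 h=5 -> lands@14:L; in-air after throw: [b1@10:L b2@11:R b3@13:R b4@14:L]
Beat 10 (L): throw ball1 h=5 -> lands@15:R; in-air after throw: [b2@11:R b3@13:R b4@14:L b1@15:R]
Ball 1: thrown@0 h=5 -> first land @5; rethrown@5 h=5 -> second land @10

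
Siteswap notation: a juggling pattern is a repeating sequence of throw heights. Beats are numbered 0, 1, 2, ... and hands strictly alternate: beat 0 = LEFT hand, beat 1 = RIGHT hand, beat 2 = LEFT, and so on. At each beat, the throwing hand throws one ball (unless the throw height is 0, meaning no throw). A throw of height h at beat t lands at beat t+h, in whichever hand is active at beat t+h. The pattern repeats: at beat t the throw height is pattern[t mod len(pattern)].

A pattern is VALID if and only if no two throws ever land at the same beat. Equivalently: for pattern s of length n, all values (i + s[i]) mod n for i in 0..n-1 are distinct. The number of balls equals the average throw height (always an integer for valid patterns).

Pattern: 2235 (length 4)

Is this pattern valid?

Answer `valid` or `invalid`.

Answer: valid

Derivation:
i=0: (i + s[i]) mod n = (0 + 2) mod 4 = 2
i=1: (i + s[i]) mod n = (1 + 2) mod 4 = 3
i=2: (i + s[i]) mod n = (2 + 3) mod 4 = 1
i=3: (i + s[i]) mod n = (3 + 5) mod 4 = 0
Residues: [2, 3, 1, 0], distinct: True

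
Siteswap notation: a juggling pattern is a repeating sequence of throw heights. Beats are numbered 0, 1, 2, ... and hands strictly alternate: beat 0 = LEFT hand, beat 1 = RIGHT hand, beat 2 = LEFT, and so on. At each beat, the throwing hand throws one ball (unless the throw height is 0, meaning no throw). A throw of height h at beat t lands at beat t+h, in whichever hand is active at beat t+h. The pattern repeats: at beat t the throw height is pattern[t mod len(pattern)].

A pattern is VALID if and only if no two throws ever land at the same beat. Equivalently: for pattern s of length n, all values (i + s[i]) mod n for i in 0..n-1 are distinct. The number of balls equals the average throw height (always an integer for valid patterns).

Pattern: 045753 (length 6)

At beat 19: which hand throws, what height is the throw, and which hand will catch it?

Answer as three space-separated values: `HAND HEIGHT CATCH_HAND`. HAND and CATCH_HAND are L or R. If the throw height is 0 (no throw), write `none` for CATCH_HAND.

Answer: R 4 R

Derivation:
Beat 19: 19 mod 2 = 1, so hand = R
Throw height = pattern[19 mod 6] = pattern[1] = 4
Lands at beat 19+4=23, 23 mod 2 = 1, so catch hand = R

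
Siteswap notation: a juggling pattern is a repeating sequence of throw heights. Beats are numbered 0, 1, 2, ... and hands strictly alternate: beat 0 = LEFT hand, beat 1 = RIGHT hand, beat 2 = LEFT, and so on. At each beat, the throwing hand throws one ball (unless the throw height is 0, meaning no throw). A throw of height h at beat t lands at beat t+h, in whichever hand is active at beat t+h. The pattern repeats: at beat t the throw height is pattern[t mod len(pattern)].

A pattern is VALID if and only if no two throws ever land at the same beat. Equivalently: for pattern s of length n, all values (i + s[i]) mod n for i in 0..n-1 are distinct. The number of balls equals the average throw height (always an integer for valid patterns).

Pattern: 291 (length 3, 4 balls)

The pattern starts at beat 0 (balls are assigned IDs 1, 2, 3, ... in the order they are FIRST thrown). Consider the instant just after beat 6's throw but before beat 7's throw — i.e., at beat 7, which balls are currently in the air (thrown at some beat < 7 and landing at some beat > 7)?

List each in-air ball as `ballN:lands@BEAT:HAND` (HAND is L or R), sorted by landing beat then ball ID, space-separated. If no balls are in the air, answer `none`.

Answer: ball1:lands@8:L ball2:lands@10:L ball3:lands@13:R

Derivation:
Beat 0 (L): throw ball1 h=2 -> lands@2:L; in-air after throw: [b1@2:L]
Beat 1 (R): throw ball2 h=9 -> lands@10:L; in-air after throw: [b1@2:L b2@10:L]
Beat 2 (L): throw ball1 h=1 -> lands@3:R; in-air after throw: [b1@3:R b2@10:L]
Beat 3 (R): throw ball1 h=2 -> lands@5:R; in-air after throw: [b1@5:R b2@10:L]
Beat 4 (L): throw ball3 h=9 -> lands@13:R; in-air after throw: [b1@5:R b2@10:L b3@13:R]
Beat 5 (R): throw ball1 h=1 -> lands@6:L; in-air after throw: [b1@6:L b2@10:L b3@13:R]
Beat 6 (L): throw ball1 h=2 -> lands@8:L; in-air after throw: [b1@8:L b2@10:L b3@13:R]
Beat 7 (R): throw ball4 h=9 -> lands@16:L; in-air after throw: [b1@8:L b2@10:L b3@13:R b4@16:L]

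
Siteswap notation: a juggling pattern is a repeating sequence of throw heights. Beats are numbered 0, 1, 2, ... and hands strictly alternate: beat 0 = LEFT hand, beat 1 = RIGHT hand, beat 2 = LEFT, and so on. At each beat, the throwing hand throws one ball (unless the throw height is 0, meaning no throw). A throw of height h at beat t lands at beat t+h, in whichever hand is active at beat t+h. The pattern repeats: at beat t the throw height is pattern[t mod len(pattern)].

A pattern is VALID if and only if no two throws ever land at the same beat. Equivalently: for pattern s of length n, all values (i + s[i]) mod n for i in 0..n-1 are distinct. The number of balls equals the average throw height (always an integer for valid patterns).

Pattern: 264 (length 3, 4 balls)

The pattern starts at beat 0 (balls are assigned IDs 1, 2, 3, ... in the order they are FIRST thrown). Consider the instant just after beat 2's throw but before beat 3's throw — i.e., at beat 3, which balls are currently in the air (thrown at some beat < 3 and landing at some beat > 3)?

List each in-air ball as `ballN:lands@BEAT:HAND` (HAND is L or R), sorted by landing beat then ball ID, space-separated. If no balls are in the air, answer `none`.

Answer: ball1:lands@6:L ball2:lands@7:R

Derivation:
Beat 0 (L): throw ball1 h=2 -> lands@2:L; in-air after throw: [b1@2:L]
Beat 1 (R): throw ball2 h=6 -> lands@7:R; in-air after throw: [b1@2:L b2@7:R]
Beat 2 (L): throw ball1 h=4 -> lands@6:L; in-air after throw: [b1@6:L b2@7:R]
Beat 3 (R): throw ball3 h=2 -> lands@5:R; in-air after throw: [b3@5:R b1@6:L b2@7:R]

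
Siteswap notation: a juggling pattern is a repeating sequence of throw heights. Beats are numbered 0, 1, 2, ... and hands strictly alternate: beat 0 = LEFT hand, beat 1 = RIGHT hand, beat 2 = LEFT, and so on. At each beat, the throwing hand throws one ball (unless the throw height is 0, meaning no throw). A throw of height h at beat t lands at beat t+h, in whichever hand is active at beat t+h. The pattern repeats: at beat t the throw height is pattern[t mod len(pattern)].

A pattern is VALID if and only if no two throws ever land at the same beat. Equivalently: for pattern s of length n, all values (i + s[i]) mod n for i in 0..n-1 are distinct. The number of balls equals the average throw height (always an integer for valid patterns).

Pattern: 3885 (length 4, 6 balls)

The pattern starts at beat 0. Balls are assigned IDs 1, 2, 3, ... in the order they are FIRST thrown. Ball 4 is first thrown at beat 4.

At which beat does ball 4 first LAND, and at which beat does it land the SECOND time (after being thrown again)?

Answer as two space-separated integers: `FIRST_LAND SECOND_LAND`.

Answer: 7 12

Derivation:
Beat 0 (L): throw ball1 h=3 -> lands@3:R; in-air after throw: [b1@3:R]
Beat 1 (R): throw ball2 h=8 -> lands@9:R; in-air after throw: [b1@3:R b2@9:R]
Beat 2 (L): throw ball3 h=8 -> lands@10:L; in-air after throw: [b1@3:R b2@9:R b3@10:L]
Beat 3 (R): throw ball1 h=5 -> lands@8:L; in-air after throw: [b1@8:L b2@9:R b3@10:L]
Beat 4 (L): throw ball4 h=3 -> lands@7:R; in-air after throw: [b4@7:R b1@8:L b2@9:R b3@10:L]
Beat 5 (R): throw ball5 h=8 -> lands@13:R; in-air after throw: [b4@7:R b1@8:L b2@9:R b3@10:L b5@13:R]
Beat 6 (L): throw ball6 h=8 -> lands@14:L; in-air after throw: [b4@7:R b1@8:L b2@9:R b3@10:L b5@13:R b6@14:L]
Beat 7 (R): throw ball4 h=5 -> lands@12:L; in-air after throw: [b1@8:L b2@9:R b3@10:L b4@12:L b5@13:R b6@14:L]
Beat 8 (L): throw ball1 h=3 -> lands@11:R; in-air after throw: [b2@9:R b3@10:L b1@11:R b4@12:L b5@13:R b6@14:L]
Beat 9 (R): throw ball2 h=8 -> lands@17:R; in-air after throw: [b3@10:L b1@11:R b4@12:L b5@13:R b6@14:L b2@17:R]
Beat 10 (L): throw ball3 h=8 -> lands@18:L; in-air after throw: [b1@11:R b4@12:L b5@13:R b6@14:L b2@17:R b3@18:L]
Beat 11 (R): throw ball1 h=5 -> lands@16:L; in-air after throw: [b4@12:L b5@13:R b6@14:L b1@16:L b2@17:R b3@18:L]
Beat 12 (L): throw ball4 h=3 -> lands@15:R; in-air after throw: [b5@13:R b6@14:L b4@15:R b1@16:L b2@17:R b3@18:L]
Ball 4: thrown@4 h=3 -> first land @7; rethrown@7 h=5 -> second land @12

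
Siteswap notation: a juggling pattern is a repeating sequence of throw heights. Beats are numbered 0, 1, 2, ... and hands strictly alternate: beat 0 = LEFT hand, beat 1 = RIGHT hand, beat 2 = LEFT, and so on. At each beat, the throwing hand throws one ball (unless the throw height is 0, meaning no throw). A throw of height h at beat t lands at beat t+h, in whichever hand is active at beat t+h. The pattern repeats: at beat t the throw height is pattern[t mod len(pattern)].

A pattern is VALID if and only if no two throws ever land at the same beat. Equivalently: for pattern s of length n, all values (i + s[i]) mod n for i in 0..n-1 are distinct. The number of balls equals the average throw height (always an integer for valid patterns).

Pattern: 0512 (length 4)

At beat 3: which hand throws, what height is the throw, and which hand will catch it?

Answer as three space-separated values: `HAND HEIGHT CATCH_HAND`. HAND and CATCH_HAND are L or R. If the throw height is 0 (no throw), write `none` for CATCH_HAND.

Answer: R 2 R

Derivation:
Beat 3: 3 mod 2 = 1, so hand = R
Throw height = pattern[3 mod 4] = pattern[3] = 2
Lands at beat 3+2=5, 5 mod 2 = 1, so catch hand = R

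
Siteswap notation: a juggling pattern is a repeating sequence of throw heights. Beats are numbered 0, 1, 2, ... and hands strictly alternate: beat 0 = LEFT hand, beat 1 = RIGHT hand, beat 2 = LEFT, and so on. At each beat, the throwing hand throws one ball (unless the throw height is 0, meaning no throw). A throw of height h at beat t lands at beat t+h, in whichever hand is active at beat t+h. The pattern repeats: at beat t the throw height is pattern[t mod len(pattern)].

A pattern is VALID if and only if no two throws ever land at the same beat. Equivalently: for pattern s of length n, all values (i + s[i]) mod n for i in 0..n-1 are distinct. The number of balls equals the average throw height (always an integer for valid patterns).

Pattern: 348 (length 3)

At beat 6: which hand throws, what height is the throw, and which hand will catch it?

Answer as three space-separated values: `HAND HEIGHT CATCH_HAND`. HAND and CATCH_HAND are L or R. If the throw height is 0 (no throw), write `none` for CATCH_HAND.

Beat 6: 6 mod 2 = 0, so hand = L
Throw height = pattern[6 mod 3] = pattern[0] = 3
Lands at beat 6+3=9, 9 mod 2 = 1, so catch hand = R

Answer: L 3 R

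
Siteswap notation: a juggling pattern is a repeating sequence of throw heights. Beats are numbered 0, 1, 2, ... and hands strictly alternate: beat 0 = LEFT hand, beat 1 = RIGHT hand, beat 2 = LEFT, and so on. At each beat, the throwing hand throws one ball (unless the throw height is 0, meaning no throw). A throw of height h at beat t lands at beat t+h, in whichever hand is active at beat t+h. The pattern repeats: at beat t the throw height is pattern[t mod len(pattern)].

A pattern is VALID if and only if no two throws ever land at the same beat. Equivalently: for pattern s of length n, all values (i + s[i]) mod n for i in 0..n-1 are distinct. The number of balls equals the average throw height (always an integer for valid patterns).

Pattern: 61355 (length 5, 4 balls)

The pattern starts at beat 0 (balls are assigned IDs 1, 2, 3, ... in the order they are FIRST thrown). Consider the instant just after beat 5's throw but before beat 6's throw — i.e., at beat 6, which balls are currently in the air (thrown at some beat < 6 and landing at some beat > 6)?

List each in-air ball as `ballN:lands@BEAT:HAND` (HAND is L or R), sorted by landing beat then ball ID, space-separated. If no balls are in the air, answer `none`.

Beat 0 (L): throw ball1 h=6 -> lands@6:L; in-air after throw: [b1@6:L]
Beat 1 (R): throw ball2 h=1 -> lands@2:L; in-air after throw: [b2@2:L b1@6:L]
Beat 2 (L): throw ball2 h=3 -> lands@5:R; in-air after throw: [b2@5:R b1@6:L]
Beat 3 (R): throw ball3 h=5 -> lands@8:L; in-air after throw: [b2@5:R b1@6:L b3@8:L]
Beat 4 (L): throw ball4 h=5 -> lands@9:R; in-air after throw: [b2@5:R b1@6:L b3@8:L b4@9:R]
Beat 5 (R): throw ball2 h=6 -> lands@11:R; in-air after throw: [b1@6:L b3@8:L b4@9:R b2@11:R]
Beat 6 (L): throw ball1 h=1 -> lands@7:R; in-air after throw: [b1@7:R b3@8:L b4@9:R b2@11:R]

Answer: ball3:lands@8:L ball4:lands@9:R ball2:lands@11:R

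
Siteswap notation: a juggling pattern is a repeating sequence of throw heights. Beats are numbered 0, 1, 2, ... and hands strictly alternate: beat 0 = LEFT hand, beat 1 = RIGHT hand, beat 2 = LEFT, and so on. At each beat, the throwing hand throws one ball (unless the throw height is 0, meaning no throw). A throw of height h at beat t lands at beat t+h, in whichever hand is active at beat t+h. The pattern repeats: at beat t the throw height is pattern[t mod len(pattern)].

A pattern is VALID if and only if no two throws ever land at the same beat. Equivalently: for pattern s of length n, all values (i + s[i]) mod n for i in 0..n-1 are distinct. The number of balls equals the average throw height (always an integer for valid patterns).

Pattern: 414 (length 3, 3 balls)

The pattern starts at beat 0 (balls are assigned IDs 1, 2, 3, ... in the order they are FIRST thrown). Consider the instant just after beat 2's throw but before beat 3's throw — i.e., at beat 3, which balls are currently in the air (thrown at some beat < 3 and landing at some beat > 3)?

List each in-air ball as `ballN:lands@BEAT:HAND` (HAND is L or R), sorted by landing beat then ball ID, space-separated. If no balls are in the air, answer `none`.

Beat 0 (L): throw ball1 h=4 -> lands@4:L; in-air after throw: [b1@4:L]
Beat 1 (R): throw ball2 h=1 -> lands@2:L; in-air after throw: [b2@2:L b1@4:L]
Beat 2 (L): throw ball2 h=4 -> lands@6:L; in-air after throw: [b1@4:L b2@6:L]
Beat 3 (R): throw ball3 h=4 -> lands@7:R; in-air after throw: [b1@4:L b2@6:L b3@7:R]

Answer: ball1:lands@4:L ball2:lands@6:L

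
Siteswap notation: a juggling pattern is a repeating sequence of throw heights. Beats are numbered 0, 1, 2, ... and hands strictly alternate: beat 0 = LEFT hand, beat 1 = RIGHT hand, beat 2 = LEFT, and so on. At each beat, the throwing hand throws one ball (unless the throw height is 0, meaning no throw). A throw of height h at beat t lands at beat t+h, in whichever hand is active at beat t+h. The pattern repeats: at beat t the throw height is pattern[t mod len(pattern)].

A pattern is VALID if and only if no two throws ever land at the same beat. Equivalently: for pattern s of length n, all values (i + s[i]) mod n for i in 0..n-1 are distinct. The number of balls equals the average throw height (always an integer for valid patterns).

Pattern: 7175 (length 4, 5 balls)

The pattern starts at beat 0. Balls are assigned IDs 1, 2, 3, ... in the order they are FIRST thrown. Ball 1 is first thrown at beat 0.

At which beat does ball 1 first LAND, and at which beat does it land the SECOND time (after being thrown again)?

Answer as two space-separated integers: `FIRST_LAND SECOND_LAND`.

Beat 0 (L): throw ball1 h=7 -> lands@7:R; in-air after throw: [b1@7:R]
Beat 1 (R): throw ball2 h=1 -> lands@2:L; in-air after throw: [b2@2:L b1@7:R]
Beat 2 (L): throw ball2 h=7 -> lands@9:R; in-air after throw: [b1@7:R b2@9:R]
Beat 3 (R): throw ball3 h=5 -> lands@8:L; in-air after throw: [b1@7:R b3@8:L b2@9:R]
Beat 4 (L): throw ball4 h=7 -> lands@11:R; in-air after throw: [b1@7:R b3@8:L b2@9:R b4@11:R]
Beat 5 (R): throw ball5 h=1 -> lands@6:L; in-air after throw: [b5@6:L b1@7:R b3@8:L b2@9:R b4@11:R]
Beat 6 (L): throw ball5 h=7 -> lands@13:R; in-air after throw: [b1@7:R b3@8:L b2@9:R b4@11:R b5@13:R]
Beat 7 (R): throw ball1 h=5 -> lands@12:L; in-air after throw: [b3@8:L b2@9:R b4@11:R b1@12:L b5@13:R]
Beat 8 (L): throw ball3 h=7 -> lands@15:R; in-air after throw: [b2@9:R b4@11:R b1@12:L b5@13:R b3@15:R]
Beat 9 (R): throw ball2 h=1 -> lands@10:L; in-air after throw: [b2@10:L b4@11:R b1@12:L b5@13:R b3@15:R]
Beat 10 (L): throw ball2 h=7 -> lands@17:R; in-air after throw: [b4@11:R b1@12:L b5@13:R b3@15:R b2@17:R]
Beat 11 (R): throw ball4 h=5 -> lands@16:L; in-air after throw: [b1@12:L b5@13:R b3@15:R b4@16:L b2@17:R]
Beat 12 (L): throw ball1 h=7 -> lands@19:R; in-air after throw: [b5@13:R b3@15:R b4@16:L b2@17:R b1@19:R]
Ball 1: thrown@0 h=7 -> first land @7; rethrown@7 h=5 -> second land @12

Answer: 7 12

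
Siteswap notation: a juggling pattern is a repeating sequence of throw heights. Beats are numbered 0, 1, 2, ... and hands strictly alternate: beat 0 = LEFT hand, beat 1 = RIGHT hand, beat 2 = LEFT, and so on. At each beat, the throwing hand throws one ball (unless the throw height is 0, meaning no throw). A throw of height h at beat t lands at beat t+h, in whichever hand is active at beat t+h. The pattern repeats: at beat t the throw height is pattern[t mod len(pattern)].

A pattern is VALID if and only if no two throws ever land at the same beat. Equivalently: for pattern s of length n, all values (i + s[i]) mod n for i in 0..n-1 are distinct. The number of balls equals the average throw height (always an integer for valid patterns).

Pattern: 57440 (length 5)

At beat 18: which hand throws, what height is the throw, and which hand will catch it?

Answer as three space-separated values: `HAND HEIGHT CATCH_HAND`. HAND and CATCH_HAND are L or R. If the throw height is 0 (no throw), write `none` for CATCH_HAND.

Beat 18: 18 mod 2 = 0, so hand = L
Throw height = pattern[18 mod 5] = pattern[3] = 4
Lands at beat 18+4=22, 22 mod 2 = 0, so catch hand = L

Answer: L 4 L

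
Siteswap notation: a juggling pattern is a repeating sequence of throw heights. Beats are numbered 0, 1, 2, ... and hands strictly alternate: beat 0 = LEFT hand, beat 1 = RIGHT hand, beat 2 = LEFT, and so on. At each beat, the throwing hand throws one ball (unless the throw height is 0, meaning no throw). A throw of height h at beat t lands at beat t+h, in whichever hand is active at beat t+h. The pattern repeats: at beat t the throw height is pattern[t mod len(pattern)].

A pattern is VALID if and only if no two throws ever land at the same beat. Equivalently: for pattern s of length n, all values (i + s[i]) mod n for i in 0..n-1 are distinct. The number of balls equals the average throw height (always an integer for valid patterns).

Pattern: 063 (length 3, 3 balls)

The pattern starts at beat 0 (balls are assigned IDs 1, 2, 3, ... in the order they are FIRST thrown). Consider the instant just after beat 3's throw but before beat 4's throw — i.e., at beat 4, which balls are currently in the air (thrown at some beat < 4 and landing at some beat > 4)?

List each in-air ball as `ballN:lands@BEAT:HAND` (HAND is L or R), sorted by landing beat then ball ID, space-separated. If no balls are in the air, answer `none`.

Beat 1 (R): throw ball1 h=6 -> lands@7:R; in-air after throw: [b1@7:R]
Beat 2 (L): throw ball2 h=3 -> lands@5:R; in-air after throw: [b2@5:R b1@7:R]
Beat 4 (L): throw ball3 h=6 -> lands@10:L; in-air after throw: [b2@5:R b1@7:R b3@10:L]

Answer: ball2:lands@5:R ball1:lands@7:R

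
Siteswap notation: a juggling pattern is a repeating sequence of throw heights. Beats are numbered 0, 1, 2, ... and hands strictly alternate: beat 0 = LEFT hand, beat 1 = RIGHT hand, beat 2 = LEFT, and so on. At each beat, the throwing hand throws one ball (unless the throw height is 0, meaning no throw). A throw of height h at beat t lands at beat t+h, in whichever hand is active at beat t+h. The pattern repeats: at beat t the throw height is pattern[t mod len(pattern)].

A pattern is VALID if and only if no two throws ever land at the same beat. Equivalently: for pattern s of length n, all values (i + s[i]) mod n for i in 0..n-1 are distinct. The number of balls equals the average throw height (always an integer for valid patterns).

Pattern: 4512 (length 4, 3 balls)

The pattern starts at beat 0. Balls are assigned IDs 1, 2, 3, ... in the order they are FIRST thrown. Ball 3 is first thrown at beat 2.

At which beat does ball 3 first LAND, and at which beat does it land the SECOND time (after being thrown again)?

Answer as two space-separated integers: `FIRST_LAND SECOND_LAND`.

Answer: 3 5

Derivation:
Beat 0 (L): throw ball1 h=4 -> lands@4:L; in-air after throw: [b1@4:L]
Beat 1 (R): throw ball2 h=5 -> lands@6:L; in-air after throw: [b1@4:L b2@6:L]
Beat 2 (L): throw ball3 h=1 -> lands@3:R; in-air after throw: [b3@3:R b1@4:L b2@6:L]
Beat 3 (R): throw ball3 h=2 -> lands@5:R; in-air after throw: [b1@4:L b3@5:R b2@6:L]
Beat 4 (L): throw ball1 h=4 -> lands@8:L; in-air after throw: [b3@5:R b2@6:L b1@8:L]
Beat 5 (R): throw ball3 h=5 -> lands@10:L; in-air after throw: [b2@6:L b1@8:L b3@10:L]
Ball 3: thrown@2 h=1 -> first land @3; rethrown@3 h=2 -> second land @5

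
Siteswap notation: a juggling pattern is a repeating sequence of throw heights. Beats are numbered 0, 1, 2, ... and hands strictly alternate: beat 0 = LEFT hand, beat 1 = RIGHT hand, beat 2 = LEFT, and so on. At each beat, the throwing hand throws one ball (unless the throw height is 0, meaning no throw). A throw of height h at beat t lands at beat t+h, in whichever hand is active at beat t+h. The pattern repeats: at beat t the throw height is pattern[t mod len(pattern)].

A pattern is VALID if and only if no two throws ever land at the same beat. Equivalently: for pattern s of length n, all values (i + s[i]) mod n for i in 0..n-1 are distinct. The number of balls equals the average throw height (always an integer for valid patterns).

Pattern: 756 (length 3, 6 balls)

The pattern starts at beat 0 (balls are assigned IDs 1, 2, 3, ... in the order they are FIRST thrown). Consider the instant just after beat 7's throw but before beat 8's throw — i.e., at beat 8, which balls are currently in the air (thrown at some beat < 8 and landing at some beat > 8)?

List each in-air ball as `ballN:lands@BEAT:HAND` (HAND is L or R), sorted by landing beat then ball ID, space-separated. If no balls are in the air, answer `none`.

Answer: ball5:lands@9:R ball4:lands@10:L ball6:lands@11:R ball1:lands@12:L ball2:lands@13:R

Derivation:
Beat 0 (L): throw ball1 h=7 -> lands@7:R; in-air after throw: [b1@7:R]
Beat 1 (R): throw ball2 h=5 -> lands@6:L; in-air after throw: [b2@6:L b1@7:R]
Beat 2 (L): throw ball3 h=6 -> lands@8:L; in-air after throw: [b2@6:L b1@7:R b3@8:L]
Beat 3 (R): throw ball4 h=7 -> lands@10:L; in-air after throw: [b2@6:L b1@7:R b3@8:L b4@10:L]
Beat 4 (L): throw ball5 h=5 -> lands@9:R; in-air after throw: [b2@6:L b1@7:R b3@8:L b5@9:R b4@10:L]
Beat 5 (R): throw ball6 h=6 -> lands@11:R; in-air after throw: [b2@6:L b1@7:R b3@8:L b5@9:R b4@10:L b6@11:R]
Beat 6 (L): throw ball2 h=7 -> lands@13:R; in-air after throw: [b1@7:R b3@8:L b5@9:R b4@10:L b6@11:R b2@13:R]
Beat 7 (R): throw ball1 h=5 -> lands@12:L; in-air after throw: [b3@8:L b5@9:R b4@10:L b6@11:R b1@12:L b2@13:R]
Beat 8 (L): throw ball3 h=6 -> lands@14:L; in-air after throw: [b5@9:R b4@10:L b6@11:R b1@12:L b2@13:R b3@14:L]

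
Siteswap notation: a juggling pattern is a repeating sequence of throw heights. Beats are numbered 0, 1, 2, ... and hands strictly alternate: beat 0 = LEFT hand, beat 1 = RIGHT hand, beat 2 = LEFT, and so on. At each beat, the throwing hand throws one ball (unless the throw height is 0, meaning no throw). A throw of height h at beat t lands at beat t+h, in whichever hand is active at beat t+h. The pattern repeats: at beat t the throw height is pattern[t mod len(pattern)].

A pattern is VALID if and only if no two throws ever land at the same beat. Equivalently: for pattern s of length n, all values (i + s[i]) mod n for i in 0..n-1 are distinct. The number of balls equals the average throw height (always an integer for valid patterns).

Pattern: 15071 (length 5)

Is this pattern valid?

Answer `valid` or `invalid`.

i=0: (i + s[i]) mod n = (0 + 1) mod 5 = 1
i=1: (i + s[i]) mod n = (1 + 5) mod 5 = 1
i=2: (i + s[i]) mod n = (2 + 0) mod 5 = 2
i=3: (i + s[i]) mod n = (3 + 7) mod 5 = 0
i=4: (i + s[i]) mod n = (4 + 1) mod 5 = 0
Residues: [1, 1, 2, 0, 0], distinct: False

Answer: invalid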